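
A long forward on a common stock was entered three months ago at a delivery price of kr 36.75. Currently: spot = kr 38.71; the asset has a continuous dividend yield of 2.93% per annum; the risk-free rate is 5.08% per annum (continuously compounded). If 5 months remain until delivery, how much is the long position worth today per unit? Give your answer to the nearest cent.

Current fair forward for the remaining 5 months: F = S·e^((r − q)·T), (r − q) = 0.0508 − 0.0293 = 0.0215
F = 38.71 · e^(0.0215 × 5/12) = 38.71 × 1.008999 = 39.0584
Value of long forward = (F − K)·e^(−rT) = (39.0584 − 36.75) · e^(−0.0508·5/12)
= 2.3084 × 0.979056 = 2.26

kr 2.26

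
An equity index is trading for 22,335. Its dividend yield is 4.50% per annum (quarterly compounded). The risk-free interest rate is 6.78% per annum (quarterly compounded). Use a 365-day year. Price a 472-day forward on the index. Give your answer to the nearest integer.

22,994

F = S · (1+r/4)^(4T) / (1+q/4)^(4T)
= 22335 × 1.090832 / 1.059574 = 22335 × 1.029501
F = 22,994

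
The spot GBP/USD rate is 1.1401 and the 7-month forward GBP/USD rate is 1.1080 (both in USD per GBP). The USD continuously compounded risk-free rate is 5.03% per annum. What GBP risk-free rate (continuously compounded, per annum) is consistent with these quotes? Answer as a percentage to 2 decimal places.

9.93%

F = S·e^((r_USD − r_GBP)T) ⇒ r_GBP = r_USD − ln(F/S)/T
ln(1.1080/1.1401) = -0.028559; /(7/12) = -0.048958
r_GBP = 0.0503 + 0.048958 = 0.099258
r_GBP = 9.93%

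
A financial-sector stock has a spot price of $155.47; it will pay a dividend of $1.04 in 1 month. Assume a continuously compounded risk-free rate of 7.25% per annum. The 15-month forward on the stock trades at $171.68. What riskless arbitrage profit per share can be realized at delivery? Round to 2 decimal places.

PV(dividends) I = 1.04·e^(−0.0725·1/12) = 1.0337
Fair forward F* = (S − I)·e^(rT) = (155.47 − 1.0337)·e^0.090625 = 154.4363 × 1.094858 = 169.0858
Market $171.68 > fair 169.0858: forward overpriced → cash-and-carry (borrow at r, buy the stock and collect the dividends, short the forward).
Profit at T = |F_mkt − F*| = |171.68 − 169.0858| = $2.59 per share

$2.59 per share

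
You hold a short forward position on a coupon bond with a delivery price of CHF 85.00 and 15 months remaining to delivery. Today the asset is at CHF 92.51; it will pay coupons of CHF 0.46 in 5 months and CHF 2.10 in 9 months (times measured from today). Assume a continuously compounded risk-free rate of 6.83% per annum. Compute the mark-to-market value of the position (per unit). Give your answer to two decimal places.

-CHF 12.02

PV(remaining coupons) I = 0.46·e^(−0.0683·5/12) + 2.10·e^(−0.0683·9/12) = 2.4422
Current forward F = (S − I)·e^(rT) = (92.51 − 2.4422)·e^(0.0683·15/12) = 90.0678 × 1.089125 = 98.0951
Value (long) = (F − K)·e^(−rT) = (98.0951 − 85.00) × 0.918168 = 12.0235
Short position value = −(long value) = -CHF 12.02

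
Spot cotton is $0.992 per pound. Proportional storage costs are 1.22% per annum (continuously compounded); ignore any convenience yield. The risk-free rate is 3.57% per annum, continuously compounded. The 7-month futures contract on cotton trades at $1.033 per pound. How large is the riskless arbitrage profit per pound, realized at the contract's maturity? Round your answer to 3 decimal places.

$0.013 per pound

Fair futures: F* = S·e^(carry·T), with carry = (r + u) = 0.0357 + 0.0122 = 0.0479
F* = 0.992 · e^(0.0479 × 7/12) = 0.992 · e^0.027942 = 0.992 × 1.028336 = $1.0201
Market $1.033 > fair $1.0201: forward overpriced → cash-and-carry (buy spot, short the forward).
At maturity, profit = |F_mkt − F*| = |1.033 − 1.0201| = $0.013 per pound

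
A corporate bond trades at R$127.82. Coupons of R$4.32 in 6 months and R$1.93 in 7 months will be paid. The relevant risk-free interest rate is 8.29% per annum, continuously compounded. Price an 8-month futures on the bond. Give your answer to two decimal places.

PV(coupons) I = 4.32·e^(−0.0829·6/12) + 1.93·e^(−0.0829·7/12)
I = 4.1446 + 1.8389 = 5.9835
F = (S − I)·e^(rT) = (127.82 − 5.9835) · e^(0.0829·8/12)
= 121.8365 · e^0.055267 = 121.8365 × 1.056823 = R$128.76

R$128.76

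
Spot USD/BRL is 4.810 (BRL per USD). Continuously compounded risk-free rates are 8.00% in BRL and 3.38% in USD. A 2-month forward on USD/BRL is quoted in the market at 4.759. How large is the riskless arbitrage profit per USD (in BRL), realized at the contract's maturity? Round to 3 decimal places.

0.088 per USD (in BRL)

Fair forward: F* = S·e^(carry·T), with carry = (r_BRL − r_USD) = 0.0800 − 0.0338 = 0.0462
F* = 4.810 · e^(0.0462 × 2/12) = 4.810 · e^0.007700 = 4.810 × 1.007730 = 4.8472
Market 4.759 < fair 4.8472: forward underpriced → reverse cash-and-carry (short spot, go long the forward).
At maturity, profit = |F_mkt − F*| = |4.759 − 4.8472| = 0.088 per USD (in BRL)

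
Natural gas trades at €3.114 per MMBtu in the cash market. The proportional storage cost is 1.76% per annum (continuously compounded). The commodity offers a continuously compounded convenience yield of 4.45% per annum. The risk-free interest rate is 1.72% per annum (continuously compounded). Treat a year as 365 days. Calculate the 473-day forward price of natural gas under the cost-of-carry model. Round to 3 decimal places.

€3.075 per MMBtu

Net carry = r + u − y = 0.0172 + 0.0176 − 0.0445 = -0.0097
F = S·e^((r+u−y)T) = 3.114 · e^(-0.0097 × 473/365) = 3.114 · e^-0.012570
= 3.114 × 0.987509 = €3.075 per MMBtu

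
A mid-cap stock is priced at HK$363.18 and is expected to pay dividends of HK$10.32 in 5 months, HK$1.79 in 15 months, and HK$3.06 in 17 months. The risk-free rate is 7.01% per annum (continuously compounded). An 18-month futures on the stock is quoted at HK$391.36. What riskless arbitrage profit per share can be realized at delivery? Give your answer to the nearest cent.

HK$3.95 per share

PV(dividends) I = 10.32·e^(−0.0701·5/12) + 1.79·e^(−0.0701·15/12) + 3.06·e^(−0.0701·17/12) = 14.4335
Fair futures F* = (S − I)·e^(rT) = (363.18 − 14.4335)·e^0.105150 = 348.7465 × 1.110877 = 387.4145
Market HK$391.36 > fair 387.4145: forward overpriced → cash-and-carry (borrow at r, buy the stock and collect the dividends, short the forward).
Profit at T = |F_mkt − F*| = |391.36 − 387.4145| = HK$3.95 per share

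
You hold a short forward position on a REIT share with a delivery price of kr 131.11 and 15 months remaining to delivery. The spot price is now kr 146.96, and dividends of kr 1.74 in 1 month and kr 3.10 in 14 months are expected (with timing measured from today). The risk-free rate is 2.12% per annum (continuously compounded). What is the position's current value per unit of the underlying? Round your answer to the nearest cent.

PV(remaining dividends) I = 1.74·e^(−0.0212·1/12) + 3.10·e^(−0.0212·14/12) = 4.7612
Current forward F = (S − I)·e^(rT) = (146.96 − 4.7612)·e^(0.0212·15/12) = 142.1988 × 1.026854 = 146.0174
Value (long) = (F − K)·e^(−rT) = (146.0174 − 131.11) × 0.973848 = 14.5175
Short position value = −(long value) = -kr 14.52

-kr 14.52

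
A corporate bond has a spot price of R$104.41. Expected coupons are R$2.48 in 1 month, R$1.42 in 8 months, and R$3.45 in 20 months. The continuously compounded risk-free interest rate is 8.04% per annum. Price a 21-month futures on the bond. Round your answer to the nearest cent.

R$112.33

PV(coupons) I = 2.48·e^(−0.0804·1/12) + 1.42·e^(−0.0804·8/12) + 3.45·e^(−0.0804·20/12)
I = 2.4634 + 1.3459 + 3.0173 = 6.8266
F = (S − I)·e^(rT) = (104.41 − 6.8266) · e^(0.0804·21/12)
= 97.5834 · e^0.140700 = 97.5834 × 1.151079 = R$112.33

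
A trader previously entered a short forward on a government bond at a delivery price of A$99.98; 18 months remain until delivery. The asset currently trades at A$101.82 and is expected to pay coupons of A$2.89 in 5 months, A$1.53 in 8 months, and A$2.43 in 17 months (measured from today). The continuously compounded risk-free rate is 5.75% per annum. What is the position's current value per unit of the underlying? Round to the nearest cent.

PV(remaining coupons) I = 2.89·e^(−0.0575·5/12) + 1.53·e^(−0.0575·8/12) + 2.43·e^(−0.0575·17/12) = 6.5339
Current forward F = (S − I)·e^(rT) = (101.82 − 6.5339)·e^(0.0575·18/12) = 95.2861 × 1.090079 = 103.8694
Value (long) = (F − K)·e^(−rT) = (103.8694 − 99.98) × 0.917365 = 3.5680
Short position value = −(long value) = -A$3.57

-A$3.57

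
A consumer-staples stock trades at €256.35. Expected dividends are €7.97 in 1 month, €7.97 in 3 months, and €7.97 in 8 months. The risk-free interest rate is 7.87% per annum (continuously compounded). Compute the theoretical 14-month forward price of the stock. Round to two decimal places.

PV(dividends) I = 7.97·e^(−0.0787·1/12) + 7.97·e^(−0.0787·3/12) + 7.97·e^(−0.0787·8/12)
I = 7.9179 + 7.8147 + 7.5626 = 23.2952
F = (S − I)·e^(rT) = (256.35 − 23.2952) · e^(0.0787·14/12)
= 233.0548 · e^0.091817 = 233.0548 × 1.096164 = €255.47

€255.47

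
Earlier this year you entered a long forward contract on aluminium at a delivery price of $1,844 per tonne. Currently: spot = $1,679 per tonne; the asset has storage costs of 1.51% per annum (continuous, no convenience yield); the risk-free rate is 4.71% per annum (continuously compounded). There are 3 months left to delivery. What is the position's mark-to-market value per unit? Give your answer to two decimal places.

-$137.06 per tonne

Current fair forward for the remaining 3 months: F = S·e^((r + u)·T), (r + u) = 0.0471 + 0.0151 = 0.0622
F = 1679 · e^(0.0622 × 3/12) = 1679 × 1.01567153 = 1705.3125
Value of long forward = (F − K)·e^(−rT) = (1705.3125 − 1844) · e^(−0.0471·3/12)
= -138.6875 × 0.98829405 = -137.06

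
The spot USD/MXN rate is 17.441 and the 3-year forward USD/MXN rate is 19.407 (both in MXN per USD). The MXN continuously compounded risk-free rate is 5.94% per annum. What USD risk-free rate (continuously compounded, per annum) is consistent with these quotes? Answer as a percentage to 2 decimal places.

2.38%

F = S·e^((r_MXN − r_USD)T) ⇒ r_USD = r_MXN − ln(F/S)/T
ln(19.407/17.441) = 0.106810; /(3) = 0.035603
r_USD = 0.0594 − 0.035603 = 0.023797
r_USD = 2.38%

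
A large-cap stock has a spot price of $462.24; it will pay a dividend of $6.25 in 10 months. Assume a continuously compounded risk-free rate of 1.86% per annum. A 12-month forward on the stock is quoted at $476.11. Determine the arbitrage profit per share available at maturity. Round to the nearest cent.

PV(dividends) I = 6.25·e^(−0.0186·10/12) = 6.1539
Fair forward F* = (S − I)·e^(rT) = (462.24 − 6.1539)·e^0.018600 = 456.0861 × 1.018774 = 464.6487
Market $476.11 > fair 464.6487: forward overpriced → cash-and-carry (borrow at r, buy the stock and collect the dividends, short the forward).
Profit at T = |F_mkt − F*| = |476.11 − 464.6487| = $11.46 per share

$11.46 per share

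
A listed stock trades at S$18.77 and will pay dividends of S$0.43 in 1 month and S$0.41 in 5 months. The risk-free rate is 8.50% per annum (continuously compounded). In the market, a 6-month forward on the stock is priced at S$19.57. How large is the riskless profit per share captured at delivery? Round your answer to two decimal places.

S$0.84 per share

PV(dividends) I = 0.43·e^(−0.0850·1/12) + 0.41·e^(−0.0850·5/12) = 0.8227
Fair forward F* = (S − I)·e^(rT) = (18.77 − 0.8227)·e^0.042500 = 17.9473 × 1.043416 = 18.7265
Market S$19.57 > fair 18.7265: forward overpriced → cash-and-carry (borrow at r, buy the stock and collect the dividends, short the forward).
Profit at T = |F_mkt − F*| = |19.57 − 18.7265| = S$0.84 per share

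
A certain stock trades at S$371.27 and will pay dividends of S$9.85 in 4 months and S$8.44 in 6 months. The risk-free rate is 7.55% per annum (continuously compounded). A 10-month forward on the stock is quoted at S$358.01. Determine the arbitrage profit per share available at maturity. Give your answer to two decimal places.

PV(dividends) I = 9.85·e^(−0.0755·4/12) + 8.44·e^(−0.0755·6/12) = 17.7325
Fair forward F* = (S − I)·e^(rT) = (371.27 − 17.7325)·e^0.062917 = 353.5375 × 1.064938 = 376.4955
Market S$358.01 < fair 376.4955: forward underpriced → reverse cash-and-carry (short the stock, invest proceeds at r, pay the dividends, go long the forward).
Profit at T = |F_mkt − F*| = |358.01 − 376.4955| = S$18.49 per share

S$18.49 per share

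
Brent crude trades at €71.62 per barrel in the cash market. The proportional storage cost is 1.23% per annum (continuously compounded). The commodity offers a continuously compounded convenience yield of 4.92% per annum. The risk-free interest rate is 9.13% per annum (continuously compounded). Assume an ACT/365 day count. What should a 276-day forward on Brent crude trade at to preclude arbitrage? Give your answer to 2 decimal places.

€74.63 per barrel

Net carry = r + u − y = 0.0913 + 0.0123 − 0.0492 = 0.0544
F = S·e^((r+u−y)T) = 71.62 · e^(0.0544 × 276/365) = 71.62 · e^0.041135
= 71.62 × 1.041993 = €74.63 per barrel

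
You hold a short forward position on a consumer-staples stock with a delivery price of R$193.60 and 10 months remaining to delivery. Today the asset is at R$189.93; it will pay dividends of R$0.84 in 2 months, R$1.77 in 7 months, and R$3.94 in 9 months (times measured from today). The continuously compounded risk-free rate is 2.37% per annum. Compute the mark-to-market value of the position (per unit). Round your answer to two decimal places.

PV(remaining dividends) I = 0.84·e^(−0.0237·2/12) + 1.77·e^(−0.0237·7/12) + 3.94·e^(−0.0237·9/12) = 6.4530
Current forward F = (S − I)·e^(rT) = (189.93 − 6.4530)·e^(0.0237·10/12) = 183.4770 × 1.019946 = 187.1366
Value (long) = (F − K)·e^(−rT) = (187.1366 − 193.60) × 0.980444 = -6.3370
Short position value = −(long value) = R$6.34

R$6.34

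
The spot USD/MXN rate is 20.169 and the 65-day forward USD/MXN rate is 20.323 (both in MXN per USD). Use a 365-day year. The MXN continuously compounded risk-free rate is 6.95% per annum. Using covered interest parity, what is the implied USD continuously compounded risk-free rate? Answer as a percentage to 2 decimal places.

2.68%

F = S·e^((r_MXN − r_USD)T) ⇒ r_USD = r_MXN − ln(F/S)/T
ln(20.323/20.169) = 0.007606; /(65/365) = 0.042711
r_USD = 0.0695 − 0.042711 = 0.026789
r_USD = 2.68%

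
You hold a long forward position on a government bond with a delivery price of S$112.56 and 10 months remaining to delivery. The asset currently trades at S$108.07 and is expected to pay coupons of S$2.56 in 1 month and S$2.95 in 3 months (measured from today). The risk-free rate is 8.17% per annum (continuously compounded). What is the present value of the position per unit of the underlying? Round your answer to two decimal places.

-S$2.51

PV(remaining coupons) I = 2.56·e^(−0.0817·1/12) + 2.95·e^(−0.0817·3/12) = 5.4330
Current forward F = (S − I)·e^(rT) = (108.07 − 5.4330)·e^(0.0817·10/12) = 102.6370 × 1.070455 = 109.8683
Value (long) = (F − K)·e^(−rT) = (109.8683 − 112.56) × 0.934183 = -2.5145
Value = -S$2.51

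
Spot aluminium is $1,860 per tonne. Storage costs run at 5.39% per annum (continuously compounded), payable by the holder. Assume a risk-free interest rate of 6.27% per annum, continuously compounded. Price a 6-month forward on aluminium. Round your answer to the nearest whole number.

Net carry = r + u − y = 0.0627 + 0.0539 − 0.0000 = 0.1166
F = S·e^((r+u−y)T) = 1860 · e^(0.1166 × 6/12) = 1860 · e^0.058300
= 1860 × 1.060033 = $1,972 per tonne

$1,972 per tonne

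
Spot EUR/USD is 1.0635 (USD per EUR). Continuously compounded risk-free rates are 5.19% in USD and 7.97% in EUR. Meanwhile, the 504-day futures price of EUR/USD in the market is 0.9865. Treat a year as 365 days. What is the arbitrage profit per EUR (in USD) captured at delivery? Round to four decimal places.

0.0369 per EUR (in USD)

Fair futures: F* = S·e^(carry·T), with carry = (r_USD − r_EUR) = 0.0519 − 0.0797 = -0.0278
F* = 1.0635 · e^(-0.0278 × 504/365) = 1.0635 · e^-0.038387 = 1.0635 × 0.962340 = 1.0234
Market 0.9865 < fair 1.0234: forward underpriced → reverse cash-and-carry (short spot, go long the forward).
At maturity, profit = |F_mkt − F*| = |0.9865 − 1.0234| = 0.0369 per EUR (in USD)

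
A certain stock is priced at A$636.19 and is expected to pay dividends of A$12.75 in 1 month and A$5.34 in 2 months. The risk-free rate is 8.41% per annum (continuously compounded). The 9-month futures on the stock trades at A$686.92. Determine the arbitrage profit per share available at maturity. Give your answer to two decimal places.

A$28.40 per share

PV(dividends) I = 12.75·e^(−0.0841·1/12) + 5.34·e^(−0.0841·2/12) = 17.9266
Fair futures F* = (S − I)·e^(rT) = (636.19 − 17.9266)·e^0.063075 = 618.2634 × 1.065107 = 658.5167
Market A$686.92 > fair 658.5167: forward overpriced → cash-and-carry (borrow at r, buy the stock and collect the dividends, short the forward).
Profit at T = |F_mkt − F*| = |686.92 − 658.5167| = A$28.40 per share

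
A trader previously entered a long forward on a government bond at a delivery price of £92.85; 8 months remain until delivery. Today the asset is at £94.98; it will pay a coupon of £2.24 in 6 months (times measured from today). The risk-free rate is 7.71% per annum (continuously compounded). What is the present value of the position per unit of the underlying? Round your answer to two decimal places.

£4.63

PV(remaining coupons) I = 2.24·e^(−0.0771·6/12) = 2.1553
Current forward F = (S − I)·e^(rT) = (94.98 − 2.1553)·e^(0.0771·8/12) = 92.8247 × 1.052744 = 97.7206
Value (long) = (F − K)·e^(−rT) = (97.7206 − 92.85) × 0.949899 = 4.6266
Value = £4.63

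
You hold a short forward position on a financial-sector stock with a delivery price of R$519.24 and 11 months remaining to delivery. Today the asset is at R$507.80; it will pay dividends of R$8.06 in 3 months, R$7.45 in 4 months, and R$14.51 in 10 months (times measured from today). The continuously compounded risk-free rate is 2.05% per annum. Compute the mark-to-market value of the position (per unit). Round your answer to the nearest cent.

PV(remaining dividends) I = 8.06·e^(−0.0205·3/12) + 7.45·e^(−0.0205·4/12) + 14.51·e^(−0.0205·10/12) = 29.6823
Current forward F = (S − I)·e^(rT) = (507.80 − 29.6823)·e^(0.0205·11/12) = 478.1177 × 1.018969 = 487.1871
Value (long) = (F − K)·e^(−rT) = (487.1871 − 519.24) × 0.981384 = -31.4562
Short position value = −(long value) = R$31.46

R$31.46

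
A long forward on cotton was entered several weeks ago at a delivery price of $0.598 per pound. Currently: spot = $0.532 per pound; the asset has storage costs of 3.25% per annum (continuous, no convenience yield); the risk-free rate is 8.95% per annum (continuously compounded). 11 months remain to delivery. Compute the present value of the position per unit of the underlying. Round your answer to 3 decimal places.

Current fair forward for the remaining 11 months: F = S·e^((r + u)·T), (r + u) = 0.0895 + 0.0325 = 0.1220
F = 0.532 · e^(0.1220 × 11/12) = 0.532 × 1.118326 = 0.5949
Value of long forward = (F − K)·e^(−rT) = (0.5949 − 0.598) · e^(−0.0895·11/12)
= -0.0031 × 0.921234 = -0.003

-$0.003 per pound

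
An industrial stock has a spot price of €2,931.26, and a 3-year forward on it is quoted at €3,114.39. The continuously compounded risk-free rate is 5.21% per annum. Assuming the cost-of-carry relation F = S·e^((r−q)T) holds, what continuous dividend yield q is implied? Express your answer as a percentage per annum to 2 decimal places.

3.19%

From F = S·e^((r−q)T): (r − q) = ln(F/S)/T
ln(3114.39/2931.26) = ln(1.062475) = 0.060601
(r − q) = 0.060601 / (3) = 0.020200
q = r − ln(F/S)/T = 0.0521 − 0.020200 = 0.031900
q = 3.19%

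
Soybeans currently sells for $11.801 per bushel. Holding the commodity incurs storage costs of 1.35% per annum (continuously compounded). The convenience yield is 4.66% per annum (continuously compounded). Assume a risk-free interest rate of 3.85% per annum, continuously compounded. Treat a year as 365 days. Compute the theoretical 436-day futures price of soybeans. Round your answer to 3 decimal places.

$11.877 per bushel

Net carry = r + u − y = 0.0385 + 0.0135 − 0.0466 = 0.0054
F = S·e^((r+u−y)T) = 11.801 · e^(0.0054 × 436/365) = 11.801 · e^0.006450
= 11.801 × 1.006471 = $11.877 per bushel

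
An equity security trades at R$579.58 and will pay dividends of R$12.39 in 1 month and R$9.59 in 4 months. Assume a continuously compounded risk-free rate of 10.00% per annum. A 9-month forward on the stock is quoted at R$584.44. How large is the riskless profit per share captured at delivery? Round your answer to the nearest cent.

R$17.04 per share

PV(dividends) I = 12.39·e^(−0.1000·1/12) + 9.59·e^(−0.1000·4/12) = 21.5628
Fair forward F* = (S − I)·e^(rT) = (579.58 − 21.5628)·e^0.075000 = 558.0172 × 1.077884 = 601.4778
Market R$584.44 < fair 601.4778: forward underpriced → reverse cash-and-carry (short the stock, invest proceeds at r, pay the dividends, go long the forward).
Profit at T = |F_mkt − F*| = |584.44 − 601.4778| = R$17.04 per share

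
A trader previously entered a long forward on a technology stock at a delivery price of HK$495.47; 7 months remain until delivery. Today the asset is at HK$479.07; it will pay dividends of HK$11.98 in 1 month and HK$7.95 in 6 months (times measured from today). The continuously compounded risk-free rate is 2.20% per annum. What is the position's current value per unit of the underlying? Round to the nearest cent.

-HK$29.90

PV(remaining dividends) I = 11.98·e^(−0.0220·1/12) + 7.95·e^(−0.0220·6/12) = 19.8211
Current forward F = (S − I)·e^(rT) = (479.07 − 19.8211)·e^(0.0220·7/12) = 459.2489 × 1.012916 = 465.1806
Value (long) = (F − K)·e^(−rT) = (465.1806 − 495.47) × 0.987249 = -29.9032
Value = -HK$29.90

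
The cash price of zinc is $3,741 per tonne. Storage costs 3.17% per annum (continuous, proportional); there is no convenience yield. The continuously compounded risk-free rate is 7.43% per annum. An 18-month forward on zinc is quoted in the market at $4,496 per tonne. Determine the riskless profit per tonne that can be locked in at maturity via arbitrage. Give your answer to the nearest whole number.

$110 per tonne

Fair forward: F* = S·e^(carry·T), with carry = (r + u) = 0.0743 + 0.0317 = 0.1060
F* = 3741 · e^(0.1060 × 18/12) = 3741 · e^0.159000 = 3741 × 1.172338 = $4385.7165
Market $4496 > fair $4385.7165: forward overpriced → cash-and-carry (buy spot, short the forward).
At maturity, profit = |F_mkt − F*| = |4496 − 4385.7165| = $110 per tonne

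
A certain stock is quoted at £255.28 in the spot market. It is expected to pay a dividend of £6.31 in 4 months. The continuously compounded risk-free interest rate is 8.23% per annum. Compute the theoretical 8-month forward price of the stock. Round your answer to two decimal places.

PV(dividends) I = 6.31·e^(−0.0823·4/12)
I = 6.1392
F = (S − I)·e^(rT) = (255.28 − 6.1392) · e^(0.0823·8/12)
= 249.1408 · e^0.054867 = 249.1408 × 1.056400 = £263.19

£263.19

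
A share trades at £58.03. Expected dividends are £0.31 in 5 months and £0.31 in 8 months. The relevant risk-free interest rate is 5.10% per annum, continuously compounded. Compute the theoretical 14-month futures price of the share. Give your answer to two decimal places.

PV(dividends) I = 0.31·e^(−0.0510·5/12) + 0.31·e^(−0.0510·8/12)
I = 0.3035 + 0.2996 = 0.6031
F = (S − I)·e^(rT) = (58.03 − 0.6031) · e^(0.0510·14/12)
= 57.4269 · e^0.059500 = 57.4269 × 1.061306 = £60.95

£60.95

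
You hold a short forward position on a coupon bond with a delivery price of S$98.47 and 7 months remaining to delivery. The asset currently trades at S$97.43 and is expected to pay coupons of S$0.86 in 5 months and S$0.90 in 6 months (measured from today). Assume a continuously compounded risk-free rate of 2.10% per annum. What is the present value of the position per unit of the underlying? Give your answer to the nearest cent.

S$1.58

PV(remaining coupons) I = 0.86·e^(−0.0210·5/12) + 0.90·e^(−0.0210·6/12) = 1.7431
Current forward F = (S − I)·e^(rT) = (97.43 − 1.7431)·e^(0.0210·7/12) = 95.6869 × 1.012325 = 96.8662
Value (long) = (F − K)·e^(−rT) = (96.8662 − 98.47) × 0.987825 = -1.5843
Short position value = −(long value) = S$1.58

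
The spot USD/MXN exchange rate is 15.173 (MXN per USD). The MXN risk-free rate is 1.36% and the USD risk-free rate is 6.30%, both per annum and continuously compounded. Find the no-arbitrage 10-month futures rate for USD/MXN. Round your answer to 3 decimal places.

F = S·e^((r_MXN − r_USD)T) = 15.173 · e^((0.0136 − 0.0630) × 10/12)
= 15.173 · e^-0.041167 = 15.173 × 0.959669
F = 14.561 MXN per USD

14.561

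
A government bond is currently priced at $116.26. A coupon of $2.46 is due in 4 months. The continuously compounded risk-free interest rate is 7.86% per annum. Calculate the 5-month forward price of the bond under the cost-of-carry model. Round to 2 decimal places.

PV(coupons) I = 2.46·e^(−0.0786·4/12)
I = 2.3964
F = (S − I)·e^(rT) = (116.26 − 2.3964) · e^(0.0786·5/12)
= 113.8636 · e^0.032750 = 113.8636 × 1.033292 = $117.65

$117.65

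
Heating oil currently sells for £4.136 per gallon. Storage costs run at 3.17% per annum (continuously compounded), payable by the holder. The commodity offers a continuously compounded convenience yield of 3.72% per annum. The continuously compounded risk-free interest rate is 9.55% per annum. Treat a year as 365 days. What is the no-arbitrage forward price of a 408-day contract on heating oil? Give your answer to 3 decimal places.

Net carry = r + u − y = 0.0955 + 0.0317 − 0.0372 = 0.0900
F = S·e^((r+u−y)T) = 4.136 · e^(0.0900 × 408/365) = 4.136 · e^0.100603
= 4.136 × 1.105838 = £4.574 per gallon

£4.574 per gallon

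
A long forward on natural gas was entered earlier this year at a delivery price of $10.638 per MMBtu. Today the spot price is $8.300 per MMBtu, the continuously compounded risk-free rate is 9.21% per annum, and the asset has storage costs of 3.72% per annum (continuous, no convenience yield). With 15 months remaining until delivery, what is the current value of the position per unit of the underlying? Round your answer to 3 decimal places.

-$0.786 per MMBtu

Current fair forward for the remaining 15 months: F = S·e^((r + u)·T), (r + u) = 0.0921 + 0.0372 = 0.1293
F = 8.300 · e^(0.1293 × 15/12) = 8.300 × 1.175419 = 9.7560
Value of long forward = (F − K)·e^(−rT) = (9.7560 − 10.638) · e^(−0.0921·15/12)
= -0.8820 × 0.891255 = -0.786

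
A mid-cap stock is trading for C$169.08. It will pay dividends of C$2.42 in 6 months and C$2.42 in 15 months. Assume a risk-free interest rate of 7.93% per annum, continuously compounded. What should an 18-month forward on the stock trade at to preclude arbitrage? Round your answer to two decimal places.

PV(dividends) I = 2.42·e^(−0.0793·6/12) + 2.42·e^(−0.0793·15/12)
I = 2.3259 + 2.1916 = 4.5175
F = (S − I)·e^(rT) = (169.08 − 4.5175) · e^(0.0793·18/12)
= 164.5625 · e^0.118950 = 164.5625 × 1.126314 = C$185.35

C$185.35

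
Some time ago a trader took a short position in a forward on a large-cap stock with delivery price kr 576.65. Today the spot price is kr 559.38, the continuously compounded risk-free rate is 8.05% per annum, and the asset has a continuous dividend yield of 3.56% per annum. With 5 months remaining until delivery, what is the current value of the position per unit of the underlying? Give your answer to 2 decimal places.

Current fair forward for the remaining 5 months: F = S·e^((r − q)·T), (r − q) = 0.0805 − 0.0356 = 0.0449
F = 559.38 · e^(0.0449 × 5/12) = 559.38 × 1.018884 = 569.9433
Value of long forward = (F − K)·e^(−rT) = (569.9433 − 576.65) · e^(−0.0805·5/12)
= -6.7067 × 0.967015 = -6.49
Short position value = −(long value) = kr 6.49

kr 6.49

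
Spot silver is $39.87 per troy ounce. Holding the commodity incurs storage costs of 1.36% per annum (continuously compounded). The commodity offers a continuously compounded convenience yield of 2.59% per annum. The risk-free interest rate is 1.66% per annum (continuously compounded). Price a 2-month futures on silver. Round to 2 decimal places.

Net carry = r + u − y = 0.0166 + 0.0136 − 0.0259 = 0.0043
F = S·e^((r+u−y)T) = 39.87 · e^(0.0043 × 2/12) = 39.87 · e^0.000717
= 39.87 × 1.000717 = $39.90 per troy ounce

$39.90 per troy ounce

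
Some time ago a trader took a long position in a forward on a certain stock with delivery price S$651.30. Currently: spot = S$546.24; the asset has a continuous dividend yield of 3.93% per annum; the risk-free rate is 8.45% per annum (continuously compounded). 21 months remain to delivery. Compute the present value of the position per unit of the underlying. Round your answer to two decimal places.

-S$51.84

Current fair forward for the remaining 21 months: F = S·e^((r − q)·T), (r − q) = 0.0845 − 0.0393 = 0.0452
F = 546.24 · e^(0.0452 × 21/12) = 546.24 × 1.082313 = 591.2027
Value of long forward = (F − K)·e^(−rT) = (591.2027 − 651.30) · e^(−0.0845·21/12)
= -60.0973 × 0.862539 = -51.84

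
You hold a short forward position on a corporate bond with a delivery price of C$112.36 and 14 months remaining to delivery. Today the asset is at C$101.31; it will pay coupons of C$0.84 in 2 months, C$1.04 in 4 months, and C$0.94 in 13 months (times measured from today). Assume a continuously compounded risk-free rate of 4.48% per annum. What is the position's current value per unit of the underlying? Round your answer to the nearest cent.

PV(remaining coupons) I = 0.84·e^(−0.0448·2/12) + 1.04·e^(−0.0448·4/12) + 0.94·e^(−0.0448·13/12) = 2.7538
Current forward F = (S − I)·e^(rT) = (101.31 − 2.7538)·e^(0.0448·14/12) = 98.5562 × 1.053657 = 103.8444
Value (long) = (F − K)·e^(−rT) = (103.8444 − 112.36) × 0.949076 = -8.0820
Short position value = −(long value) = C$8.08

C$8.08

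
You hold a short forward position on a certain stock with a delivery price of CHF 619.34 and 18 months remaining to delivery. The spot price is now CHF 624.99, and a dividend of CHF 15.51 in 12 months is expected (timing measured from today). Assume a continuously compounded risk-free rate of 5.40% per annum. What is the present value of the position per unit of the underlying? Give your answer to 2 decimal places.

PV(remaining dividends) I = 15.51·e^(−0.0540·12/12) = 14.6947
Current forward F = (S − I)·e^(rT) = (624.99 − 14.6947)·e^(0.0540·18/12) = 610.2953 × 1.084371 = 661.7865
Value (long) = (F − K)·e^(−rT) = (661.7865 − 619.34) × 0.922194 = 39.1439
Short position value = −(long value) = -CHF 39.14

-CHF 39.14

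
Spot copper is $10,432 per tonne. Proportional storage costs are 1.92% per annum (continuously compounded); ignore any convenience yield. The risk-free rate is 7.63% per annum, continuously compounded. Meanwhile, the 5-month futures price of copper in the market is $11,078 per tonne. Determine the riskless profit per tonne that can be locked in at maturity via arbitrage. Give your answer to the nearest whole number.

Fair futures: F* = S·e^(carry·T), with carry = (r + u) = 0.0763 + 0.0192 = 0.0955
F* = 10432 · e^(0.0955 × 5/12) = 10432 · e^0.039792 = 10432 × 1.040594 = $10855.4766
Market $11078 > fair $10855.4766: forward overpriced → cash-and-carry (buy spot, short the forward).
At maturity, profit = |F_mkt − F*| = |11078 − 10855.4766| = $223 per tonne

$223 per tonne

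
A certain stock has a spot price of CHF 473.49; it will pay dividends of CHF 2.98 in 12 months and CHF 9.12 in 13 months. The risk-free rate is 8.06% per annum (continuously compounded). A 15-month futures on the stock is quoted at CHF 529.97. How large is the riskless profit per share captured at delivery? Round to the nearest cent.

PV(dividends) I = 2.98·e^(−0.0806·12/12) + 9.12·e^(−0.0806·13/12) = 11.1067
Fair futures F* = (S − I)·e^(rT) = (473.49 − 11.1067)·e^0.100750 = 462.3833 × 1.106000 = 511.3959
Market CHF 529.97 > fair 511.3959: forward overpriced → cash-and-carry (borrow at r, buy the stock and collect the dividends, short the forward).
Profit at T = |F_mkt − F*| = |529.97 − 511.3959| = CHF 18.57 per share

CHF 18.57 per share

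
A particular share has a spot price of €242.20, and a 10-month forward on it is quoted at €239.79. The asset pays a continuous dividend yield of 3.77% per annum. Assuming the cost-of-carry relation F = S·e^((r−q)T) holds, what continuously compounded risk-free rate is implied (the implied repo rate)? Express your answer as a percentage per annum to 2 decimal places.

From F = S·e^((r−q)T): (r − q) = ln(F/S)/T
ln(239.79/242.20) = ln(0.990050) = -0.010000
(r − q) = -0.010000 / (10/12) = -0.012000
r = ln(F/S)/T + q = -0.012000 + 0.0377 = 0.025700
r = 2.57%

2.57%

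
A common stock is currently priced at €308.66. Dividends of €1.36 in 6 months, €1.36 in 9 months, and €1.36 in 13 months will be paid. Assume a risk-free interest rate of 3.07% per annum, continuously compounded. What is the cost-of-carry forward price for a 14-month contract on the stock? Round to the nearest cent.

PV(dividends) I = 1.36·e^(−0.0307·6/12) + 1.36·e^(−0.0307·9/12) + 1.36·e^(−0.0307·13/12)
I = 1.3393 + 1.3290 + 1.3155 = 3.9838
F = (S − I)·e^(rT) = (308.66 − 3.9838) · e^(0.0307·14/12)
= 304.6762 · e^0.035817 = 304.6762 × 1.036466 = €315.79

€315.79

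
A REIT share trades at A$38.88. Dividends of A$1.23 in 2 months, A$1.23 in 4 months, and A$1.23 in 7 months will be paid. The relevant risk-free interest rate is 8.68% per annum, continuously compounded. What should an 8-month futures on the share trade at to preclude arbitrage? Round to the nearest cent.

PV(dividends) I = 1.23·e^(−0.0868·2/12) + 1.23·e^(−0.0868·4/12) + 1.23·e^(−0.0868·7/12)
I = 1.2123 + 1.1949 + 1.1693 = 3.5765
F = (S − I)·e^(rT) = (38.88 − 3.5765) · e^(0.0868·8/12)
= 35.3035 · e^0.057867 = 35.3035 × 1.059574 = A$37.41

A$37.41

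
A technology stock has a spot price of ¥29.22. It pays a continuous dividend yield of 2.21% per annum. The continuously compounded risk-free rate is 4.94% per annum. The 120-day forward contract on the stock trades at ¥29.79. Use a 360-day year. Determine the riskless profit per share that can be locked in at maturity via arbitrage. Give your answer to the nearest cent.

Fair forward: F* = S·e^(carry·T), with carry = (r − q) = 0.0494 − 0.0221 = 0.0273
F* = 29.22 · e^(0.0273 × 120/360) = 29.22 · e^0.009100 = 29.22 × 1.009142 = ¥29.4871
Market ¥29.79 > fair ¥29.4871: forward overpriced → cash-and-carry (buy spot, short the forward).
At maturity, profit = |F_mkt − F*| = |29.79 − 29.4871| = ¥0.30 per share

¥0.30 per share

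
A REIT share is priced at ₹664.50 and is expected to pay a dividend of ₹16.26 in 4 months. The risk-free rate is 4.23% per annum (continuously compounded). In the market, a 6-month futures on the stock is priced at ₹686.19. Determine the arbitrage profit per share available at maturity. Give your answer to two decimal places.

PV(dividends) I = 16.26·e^(−0.0423·4/12) = 16.0323
Fair futures F* = (S − I)·e^(rT) = (664.50 − 16.0323)·e^0.021150 = 648.4677 × 1.021375 = 662.3287
Market ₹686.19 > fair 662.3287: forward overpriced → cash-and-carry (borrow at r, buy the stock and collect the dividends, short the forward).
Profit at T = |F_mkt − F*| = |686.19 − 662.3287| = ₹23.86 per share

₹23.86 per share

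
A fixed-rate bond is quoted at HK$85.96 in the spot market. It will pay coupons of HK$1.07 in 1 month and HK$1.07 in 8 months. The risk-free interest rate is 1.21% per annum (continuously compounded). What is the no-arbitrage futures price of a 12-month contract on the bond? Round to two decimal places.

PV(coupons) I = 1.07·e^(−0.0121·1/12) + 1.07·e^(−0.0121·8/12)
I = 1.0689 + 1.0614 = 2.1303
F = (S − I)·e^(rT) = (85.96 − 2.1303) · e^(0.0121·12/12)
= 83.8297 · e^0.012100 = 83.8297 × 1.012174 = HK$84.85

HK$84.85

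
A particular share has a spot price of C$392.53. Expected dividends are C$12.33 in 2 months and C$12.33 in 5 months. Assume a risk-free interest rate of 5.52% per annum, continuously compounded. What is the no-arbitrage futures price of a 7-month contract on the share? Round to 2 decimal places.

PV(dividends) I = 12.33·e^(−0.0552·2/12) + 12.33·e^(−0.0552·5/12)
I = 12.2171 + 12.0496 = 24.2667
F = (S − I)·e^(rT) = (392.53 − 24.2667) · e^(0.0552·7/12)
= 368.2633 · e^0.032200 = 368.2633 × 1.032724 = C$380.31

C$380.31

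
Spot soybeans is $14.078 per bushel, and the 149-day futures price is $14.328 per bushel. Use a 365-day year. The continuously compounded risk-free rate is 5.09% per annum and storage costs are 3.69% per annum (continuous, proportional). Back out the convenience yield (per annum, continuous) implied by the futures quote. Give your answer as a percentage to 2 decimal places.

F = S·e^((r+u−y)T) ⇒ (r+u−y) = ln(F/S)/T
ln(14.328/14.078) = 0.017602; /T ⇒ 0.043119
y = r + u − ln(F/S)/T = 0.0509 + 0.0369 − 0.043119 = 0.044681
y = 4.47%

4.47%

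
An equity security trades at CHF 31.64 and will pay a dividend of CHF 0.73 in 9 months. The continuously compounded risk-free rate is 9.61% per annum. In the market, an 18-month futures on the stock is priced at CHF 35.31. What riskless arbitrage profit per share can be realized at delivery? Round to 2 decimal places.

PV(dividends) I = 0.73·e^(−0.0961·9/12) = 0.6792
Fair futures F* = (S − I)·e^(rT) = (31.64 − 0.6792)·e^0.144150 = 30.9608 × 1.155057 = 35.7615
Market CHF 35.31 < fair 35.7615: forward underpriced → reverse cash-and-carry (short the stock, invest proceeds at r, pay the dividends, go long the forward).
Profit at T = |F_mkt − F*| = |35.31 − 35.7615| = CHF 0.45 per share

CHF 0.45 per share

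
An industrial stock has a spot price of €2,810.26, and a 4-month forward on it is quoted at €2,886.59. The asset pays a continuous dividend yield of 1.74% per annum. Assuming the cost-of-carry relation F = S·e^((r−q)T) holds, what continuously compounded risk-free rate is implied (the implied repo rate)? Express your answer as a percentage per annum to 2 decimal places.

9.78%

From F = S·e^((r−q)T): (r − q) = ln(F/S)/T
ln(2886.59/2810.26) = ln(1.027161) = 0.026799
(r − q) = 0.026799 / (4/12) = 0.080397
r = ln(F/S)/T + q = 0.080397 + 0.0174 = 0.097797
r = 9.78%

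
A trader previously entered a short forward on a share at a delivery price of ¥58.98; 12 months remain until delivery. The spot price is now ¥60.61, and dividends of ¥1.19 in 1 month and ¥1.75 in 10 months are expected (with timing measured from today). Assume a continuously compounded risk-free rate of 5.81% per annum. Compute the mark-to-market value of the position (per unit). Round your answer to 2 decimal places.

PV(remaining dividends) I = 1.19·e^(−0.0581·1/12) + 1.75·e^(−0.0581·10/12) = 2.8515
Current forward F = (S − I)·e^(rT) = (60.61 − 2.8515)·e^(0.0581·12/12) = 57.7585 × 1.059821 = 61.2137
Value (long) = (F − K)·e^(−rT) = (61.2137 − 58.98) × 0.943556 = 2.1076
Short position value = −(long value) = -¥2.11

-¥2.11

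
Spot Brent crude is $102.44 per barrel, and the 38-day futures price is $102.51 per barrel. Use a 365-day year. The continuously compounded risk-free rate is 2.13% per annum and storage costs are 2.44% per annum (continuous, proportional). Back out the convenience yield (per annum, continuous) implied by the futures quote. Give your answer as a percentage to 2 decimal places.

3.91%

F = S·e^((r+u−y)T) ⇒ (r+u−y) = ln(F/S)/T
ln(102.51/102.44) = 0.000683; /T ⇒ 0.006560
y = r + u − ln(F/S)/T = 0.0213 + 0.0244 − 0.006560 = 0.039140
y = 3.91%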